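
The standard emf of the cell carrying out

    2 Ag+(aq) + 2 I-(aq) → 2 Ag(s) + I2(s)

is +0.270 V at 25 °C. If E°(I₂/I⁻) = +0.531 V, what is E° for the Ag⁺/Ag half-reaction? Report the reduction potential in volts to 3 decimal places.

+0.801 V

In the reaction as written the Ag⁺/Ag couple is reduced (cathode) and I₂/I⁻ is oxidized (anode), so E°cell = E°(Ag⁺/Ag) − E°(I₂/I⁻).
E°(Ag⁺/Ag) = E°cell + E°(anode) = +0.270 + (+0.531) = +0.801 V.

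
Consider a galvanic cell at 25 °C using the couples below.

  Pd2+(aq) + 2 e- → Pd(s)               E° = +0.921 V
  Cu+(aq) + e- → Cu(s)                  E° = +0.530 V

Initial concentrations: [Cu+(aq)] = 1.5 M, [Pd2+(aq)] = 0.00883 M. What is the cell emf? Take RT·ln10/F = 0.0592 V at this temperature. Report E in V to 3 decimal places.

Pd²⁺/Pd is reduced (cathode, E° = +0.921 V) and Cu⁺/Cu is oxidized (anode).
E°cell = E°cat − E°an = +0.921 − (+0.530) = +0.391 V; n = 2.
The balanced reaction is Pd2+(aq) + 2 Cu(s) → Pd(s) + 2 Cu+(aq), so Q = [Cu+(aq)]^2 / [Pd2+(aq)] = 255 and log Q = 2.406.
By the Nernst equation, E = +0.391 − (0.0592/2)·(2.406) = +0.320 V.

+0.320 V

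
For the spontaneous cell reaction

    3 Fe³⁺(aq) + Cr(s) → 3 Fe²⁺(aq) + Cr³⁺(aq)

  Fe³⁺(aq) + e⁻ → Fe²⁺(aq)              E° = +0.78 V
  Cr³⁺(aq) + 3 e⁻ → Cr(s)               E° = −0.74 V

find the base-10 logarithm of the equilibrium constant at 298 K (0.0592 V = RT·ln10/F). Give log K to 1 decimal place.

log K = 77.0

The Fe³⁺/Fe²⁺ couple is reduced (cathode); E°cell = +0.78 − (−0.74) = +1.52 V with n = 3.
At equilibrium E = 0, so log K = nE°cell / 0.0592 = (3)(+1.52) / 0.0592 = 77.0.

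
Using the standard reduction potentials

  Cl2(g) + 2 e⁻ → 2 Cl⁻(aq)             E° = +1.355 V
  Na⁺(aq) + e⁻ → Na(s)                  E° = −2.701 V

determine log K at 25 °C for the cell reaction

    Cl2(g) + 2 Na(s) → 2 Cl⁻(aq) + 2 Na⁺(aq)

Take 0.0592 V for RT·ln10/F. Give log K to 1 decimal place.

log K = 137.0

The Cl₂/Cl⁻ couple is reduced (cathode); E°cell = +1.355 − (−2.701) = +4.056 V with n = 2.
At equilibrium E = 0, so log K = nE°cell / 0.0592 = (2)(+4.056) / 0.0592 = 137.0.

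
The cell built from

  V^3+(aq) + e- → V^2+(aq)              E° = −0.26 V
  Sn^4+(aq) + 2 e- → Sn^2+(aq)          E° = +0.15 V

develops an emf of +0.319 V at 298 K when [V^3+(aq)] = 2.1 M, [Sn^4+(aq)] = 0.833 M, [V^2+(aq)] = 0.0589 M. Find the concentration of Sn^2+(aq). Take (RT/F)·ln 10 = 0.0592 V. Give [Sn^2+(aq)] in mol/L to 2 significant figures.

0.78 M

With Sn⁴⁺/Sn²⁺ at the cathode and V³⁺/V²⁺ at the anode, E°cell = +0.15 − (−0.26) = +0.41 V (n = 2).
From the Nernst equation, log Q = n(E° − E)/0.0592 = 2·(+0.41 − (+0.319))/0.0592 = 3.074.
For Sn^4+(aq) + 2 V^2+(aq) → Sn^2+(aq) + 2 V^3+(aq), the reaction quotient is Q = ([Sn^2+(aq)]·[V^3+(aq)]^2) / ([Sn^4+(aq)]·[V^2+(aq)]^2).
Isolating [Sn^2+(aq)] in Q = 10^{3.074} yields log [Sn^2+(aq)] = −0.110, i.e. 0.78 M.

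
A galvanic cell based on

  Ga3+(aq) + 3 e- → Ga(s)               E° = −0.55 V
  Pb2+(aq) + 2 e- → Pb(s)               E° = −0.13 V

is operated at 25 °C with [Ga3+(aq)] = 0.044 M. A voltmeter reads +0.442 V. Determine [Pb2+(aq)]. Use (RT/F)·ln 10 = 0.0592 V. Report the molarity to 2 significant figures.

With Pb²⁺/Pb at the cathode and Ga³⁺/Ga at the anode, E°cell = −0.13 − (−0.55) = +0.42 V (n = 6).
From the Nernst equation, log Q = n(E° − E)/0.0592 = 6·(+0.42 − (+0.442))/0.0592 = −2.230.
The balanced reaction is 3 Pb2+(aq) + 2 Ga(s) → 3 Pb(s) + 2 Ga3+(aq), so Q = [Ga3+(aq)]^2 / [Pb2+(aq)]^3.
Solving for the unknown gives log [Pb2+(aq)] = −0.161, so [Pb2+(aq)] ≈ 0.69 M.

0.69 M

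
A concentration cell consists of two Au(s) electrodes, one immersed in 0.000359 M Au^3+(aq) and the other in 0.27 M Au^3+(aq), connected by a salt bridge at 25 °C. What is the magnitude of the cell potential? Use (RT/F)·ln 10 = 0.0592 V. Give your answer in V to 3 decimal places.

For a concentration cell E°cell = 0, since both electrodes use the same couple.
The compartment with the higher Au^3+(aq) concentration (0.27 M) acts as the cathode; ions are reduced there and produced at the dilute (0.000359 M) anode.
With n = 3, Ecell = −(0.0592/3)·log([dilute]/[conc]) = −(0.0592/3)·log(0.000359/0.27) = +0.057 V.

0.057 V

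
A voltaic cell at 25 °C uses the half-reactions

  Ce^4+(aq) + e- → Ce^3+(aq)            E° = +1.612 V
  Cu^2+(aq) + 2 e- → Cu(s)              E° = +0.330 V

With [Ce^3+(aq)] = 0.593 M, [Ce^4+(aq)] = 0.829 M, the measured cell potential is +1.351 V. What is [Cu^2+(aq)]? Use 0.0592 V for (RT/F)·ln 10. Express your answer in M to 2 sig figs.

Ce⁴⁺/Ce³⁺ is the cathode (higher E°); E°cell = +1.612 − (+0.330) = +1.282 V with n = 2.
Since E = E° − (0.0592/n)·log Q, log Q = n(E° − E)/0.0592 = −2.331.
The balanced reaction is 2 Ce^4+(aq) + Cu(s) → 2 Ce^3+(aq) + Cu^2+(aq), so Q = ([Ce^3+(aq)]^2·[Cu^2+(aq)]) / [Ce^4+(aq)]^2.
Substituting the known concentrations and solving, log [Cu^2+(aq)] = −2.040 and [Cu^2+(aq)] = 0.0091 M.

0.0091 M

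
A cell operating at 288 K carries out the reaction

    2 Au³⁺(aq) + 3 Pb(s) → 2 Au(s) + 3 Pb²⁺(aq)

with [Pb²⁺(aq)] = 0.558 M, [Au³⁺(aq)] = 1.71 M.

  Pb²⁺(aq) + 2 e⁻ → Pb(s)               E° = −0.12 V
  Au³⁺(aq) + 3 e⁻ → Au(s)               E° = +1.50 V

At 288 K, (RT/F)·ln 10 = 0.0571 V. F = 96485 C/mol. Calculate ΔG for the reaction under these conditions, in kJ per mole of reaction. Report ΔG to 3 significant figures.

−945 kJ/mol

The standard cell potential is +1.50 − (−0.12) = +1.62 V, with n = 6 electrons in the balanced equation.
The reaction quotient is [Pb²⁺(aq)]^3 / [Au³⁺(aq)]^2 = 0.0594; by Nernst, E = +1.62 − (0.0571/6)(−1.226) = +1.6317 V.
Then ΔG = −nFE = −6 × 96485 × +1.6317 J/mol = −945 kJ/mol.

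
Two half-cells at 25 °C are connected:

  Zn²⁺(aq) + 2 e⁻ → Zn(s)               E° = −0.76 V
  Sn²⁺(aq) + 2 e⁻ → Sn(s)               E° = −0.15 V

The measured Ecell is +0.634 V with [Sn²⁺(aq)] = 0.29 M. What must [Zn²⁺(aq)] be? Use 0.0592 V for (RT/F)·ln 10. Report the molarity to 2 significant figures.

Sn²⁺/Sn is the cathode (higher E°); E°cell = −0.15 − (−0.76) = +0.61 V with n = 2.
Since E = E° − (0.0592/n)·log Q, log Q = n(E° − E)/0.0592 = −0.811.
For Sn²⁺(aq) + Zn(s) → Sn(s) + Zn²⁺(aq), the reaction quotient is Q = [Zn²⁺(aq)] / [Sn²⁺(aq)].
Substituting the known concentrations and solving, log [Zn²⁺(aq)] = −1.349 and [Zn²⁺(aq)] = 0.045 M.

0.045 M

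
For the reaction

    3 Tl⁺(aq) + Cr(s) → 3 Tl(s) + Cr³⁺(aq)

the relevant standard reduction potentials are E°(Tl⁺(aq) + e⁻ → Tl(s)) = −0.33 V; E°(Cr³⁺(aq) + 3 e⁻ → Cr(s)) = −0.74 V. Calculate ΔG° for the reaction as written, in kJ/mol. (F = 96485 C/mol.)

−119 kJ/mol

In the reaction as written Tl⁺(aq) is reduced, so the Tl⁺/Tl couple is the cathode and Cr³⁺/Cr is the anode.
E°cell = −0.33 − (−0.74) = +0.41 V; balancing electrons gives n = 3.
ΔG° = −nFE°cell = −(3)(96485)(+0.41) J/mol = −119 kJ/mol.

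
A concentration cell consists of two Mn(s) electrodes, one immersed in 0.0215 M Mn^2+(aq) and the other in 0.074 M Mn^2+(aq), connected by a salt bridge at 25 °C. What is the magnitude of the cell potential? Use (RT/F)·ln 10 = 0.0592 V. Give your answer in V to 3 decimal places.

For a concentration cell E°cell = 0, since both electrodes use the same couple.
The compartment with the higher Mn^2+(aq) concentration (0.074 M) acts as the cathode; ions are reduced there and produced at the dilute (0.0215 M) anode.
With n = 2, Ecell = −(0.0592/2)·log([dilute]/[conc]) = −(0.0592/2)·log(0.0215/0.074) = +0.016 V.

0.016 V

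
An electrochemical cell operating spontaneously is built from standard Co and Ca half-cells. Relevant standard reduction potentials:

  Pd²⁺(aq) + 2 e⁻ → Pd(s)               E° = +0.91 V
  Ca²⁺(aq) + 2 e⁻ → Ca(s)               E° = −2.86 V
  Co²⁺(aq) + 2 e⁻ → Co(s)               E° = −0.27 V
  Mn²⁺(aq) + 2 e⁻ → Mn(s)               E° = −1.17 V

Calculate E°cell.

Of the two couples in this cell, the one with the more positive reduction potential is reduced at the cathode: here that is Co²⁺/Co (−0.27 V); Ca²⁺/Ca (−2.86 V) is the anode.
E°cell = E°(cathode) − E°(anode) = −0.27 − (−2.86) = +2.59 V.

+2.59 V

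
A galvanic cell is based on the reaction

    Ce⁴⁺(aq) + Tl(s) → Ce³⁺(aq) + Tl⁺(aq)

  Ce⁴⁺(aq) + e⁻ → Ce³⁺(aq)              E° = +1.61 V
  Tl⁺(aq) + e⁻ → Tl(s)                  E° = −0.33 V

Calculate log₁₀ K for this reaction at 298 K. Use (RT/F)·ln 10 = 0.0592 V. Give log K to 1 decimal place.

The Ce⁴⁺/Ce³⁺ couple is reduced (cathode); E°cell = +1.61 − (−0.33) = +1.94 V with n = 1.
At equilibrium E = 0, so log K = nE°cell / 0.0592 = (1)(+1.94) / 0.0592 = 32.8.

log K = 32.8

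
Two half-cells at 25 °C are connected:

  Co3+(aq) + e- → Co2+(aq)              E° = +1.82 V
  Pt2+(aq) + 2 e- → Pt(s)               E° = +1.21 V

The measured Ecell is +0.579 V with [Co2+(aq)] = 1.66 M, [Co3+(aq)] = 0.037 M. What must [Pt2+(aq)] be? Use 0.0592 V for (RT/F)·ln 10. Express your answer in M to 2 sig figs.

With Co³⁺/Co²⁺ at the cathode and Pt²⁺/Pt at the anode, E°cell = +1.82 − (+1.21) = +0.61 V (n = 2).
From the Nernst equation, log Q = n(E° − E)/0.0592 = 2·(+0.61 − (+0.579))/0.0592 = 1.047.
For 2 Co3+(aq) + Pt(s) → 2 Co2+(aq) + Pt2+(aq), the reaction quotient is Q = ([Co2+(aq)]^2·[Pt2+(aq)]) / [Co3+(aq)]^2.
Solving for the unknown gives log [Pt2+(aq)] = −2.257, so [Pt2+(aq)] ≈ 0.0055 M.

0.0055 M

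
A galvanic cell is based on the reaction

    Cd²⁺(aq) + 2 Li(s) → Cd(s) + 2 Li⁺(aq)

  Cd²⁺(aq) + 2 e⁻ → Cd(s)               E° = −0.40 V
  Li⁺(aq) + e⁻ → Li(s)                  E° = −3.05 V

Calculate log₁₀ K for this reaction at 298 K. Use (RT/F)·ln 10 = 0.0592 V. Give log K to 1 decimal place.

log K = 89.5

The Cd²⁺/Cd couple is reduced (cathode); E°cell = −0.40 − (−3.05) = +2.65 V with n = 2.
At equilibrium E = 0, so log K = nE°cell / 0.0592 = (2)(+2.65) / 0.0592 = 89.5.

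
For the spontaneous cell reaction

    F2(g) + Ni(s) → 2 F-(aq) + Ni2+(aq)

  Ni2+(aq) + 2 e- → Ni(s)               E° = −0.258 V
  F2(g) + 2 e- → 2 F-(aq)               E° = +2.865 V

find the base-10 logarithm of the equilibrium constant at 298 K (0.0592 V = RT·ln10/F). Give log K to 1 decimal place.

The F₂/F⁻ couple is reduced (cathode); E°cell = +2.865 − (−0.258) = +3.123 V with n = 2.
At equilibrium E = 0, so log K = nE°cell / 0.0592 = (2)(+3.123) / 0.0592 = 105.5.

log K = 105.5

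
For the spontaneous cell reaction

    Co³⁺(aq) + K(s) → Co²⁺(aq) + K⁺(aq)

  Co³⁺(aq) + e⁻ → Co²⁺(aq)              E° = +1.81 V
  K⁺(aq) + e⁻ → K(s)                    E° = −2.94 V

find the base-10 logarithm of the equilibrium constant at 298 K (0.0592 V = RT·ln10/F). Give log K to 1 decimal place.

The Co³⁺/Co²⁺ couple is reduced (cathode); E°cell = +1.81 − (−2.94) = +4.75 V with n = 1.
At equilibrium E = 0, so log K = nE°cell / 0.0592 = (1)(+4.75) / 0.0592 = 80.2.

log K = 80.2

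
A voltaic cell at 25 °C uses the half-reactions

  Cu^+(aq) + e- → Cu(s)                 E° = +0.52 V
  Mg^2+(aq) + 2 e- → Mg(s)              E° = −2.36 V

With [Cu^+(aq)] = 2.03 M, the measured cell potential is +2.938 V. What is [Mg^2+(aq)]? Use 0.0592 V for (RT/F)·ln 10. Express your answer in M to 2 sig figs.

0.045 M

Cu⁺/Cu is the cathode (higher E°); E°cell = +0.52 − (−2.36) = +2.88 V with n = 2.
Rearranging E = E° − (0.0592/n)·log Q gives log Q = 2(+2.88 − (+2.938))/0.0592 = −1.959.
The balanced reaction is 2 Cu^+(aq) + Mg(s) → 2 Cu(s) + Mg^2+(aq), so Q = [Mg^2+(aq)] / [Cu^+(aq)]^2.
Solving for the unknown gives log [Mg^2+(aq)] = −1.344, so [Mg^2+(aq)] ≈ 0.045 M.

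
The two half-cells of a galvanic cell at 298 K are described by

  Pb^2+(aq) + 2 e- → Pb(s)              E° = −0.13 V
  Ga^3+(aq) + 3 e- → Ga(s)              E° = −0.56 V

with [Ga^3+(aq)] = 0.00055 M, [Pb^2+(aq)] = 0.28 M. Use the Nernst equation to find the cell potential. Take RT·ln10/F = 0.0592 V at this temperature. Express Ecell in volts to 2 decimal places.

Pb²⁺/Pb is reduced (cathode, E° = −0.13 V) and Ga³⁺/Ga is oxidized (anode).
The standard potential is −0.13 − (−0.56) = +0.43 V and the balanced reaction transfers n = 6 electrons.
The balanced reaction is 3 Pb^2+(aq) + 2 Ga(s) → 3 Pb(s) + 2 Ga^3+(aq), so Q = [Ga^3+(aq)]^2 / [Pb^2+(aq)]^3 = 1.38×10^−5 and log Q = −4.861.
By the Nernst equation, E = +0.43 − (0.0592/6)·(−4.861) = +0.48 V.

+0.48 V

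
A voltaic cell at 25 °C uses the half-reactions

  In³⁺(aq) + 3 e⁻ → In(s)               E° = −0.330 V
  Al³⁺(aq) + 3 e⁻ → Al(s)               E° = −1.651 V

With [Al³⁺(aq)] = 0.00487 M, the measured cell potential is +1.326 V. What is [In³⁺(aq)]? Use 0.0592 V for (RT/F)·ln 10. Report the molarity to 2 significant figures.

0.0087 M

The In³⁺/In couple has the larger reduction potential, so it is the cathode: E°cell = −0.330 − (−1.651) = +1.321 V and n = 3.
Since E = E° − (0.0592/n)·log Q, log Q = n(E° − E)/0.0592 = −0.253.
For In³⁺(aq) + Al(s) → In(s) + Al³⁺(aq), the reaction quotient is Q = [Al³⁺(aq)] / [In³⁺(aq)].
Isolating [In³⁺(aq)] in Q = 10^{−0.253} yields log [In³⁺(aq)] = −2.059, i.e. 0.0087 M.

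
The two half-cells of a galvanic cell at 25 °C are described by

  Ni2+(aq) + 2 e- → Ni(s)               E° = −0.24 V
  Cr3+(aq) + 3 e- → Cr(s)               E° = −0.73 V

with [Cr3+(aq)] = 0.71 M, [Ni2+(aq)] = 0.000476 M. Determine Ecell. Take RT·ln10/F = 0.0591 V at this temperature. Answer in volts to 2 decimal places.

+0.39 V

The Ni²⁺/Ni couple has the more positive E°, so it is the cathode; Cr³⁺/Cr is the anode.
E°cell = −0.24 − (−0.73) = +0.49 V, with n = 6 electrons transferred.
The balanced reaction is 3 Ni2+(aq) + 2 Cr(s) → 3 Ni(s) + 2 Cr3+(aq), so Q = [Cr3+(aq)]^2 / [Ni2+(aq)]^3 = 4.67×10^9 and log Q = 9.670.
E = E° − (0.0591/n)·log Q = +0.49 − (0.0591/6)(9.670) = +0.39 V.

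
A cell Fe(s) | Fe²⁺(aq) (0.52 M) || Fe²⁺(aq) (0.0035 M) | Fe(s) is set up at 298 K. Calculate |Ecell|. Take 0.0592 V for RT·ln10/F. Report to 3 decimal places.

0.064 V

For a concentration cell E°cell = 0, since both electrodes use the same couple.
The compartment with the higher Fe²⁺(aq) concentration (0.52 M) acts as the cathode; ions are reduced there and produced at the dilute (0.0035 M) anode.
With n = 2, Ecell = −(0.0592/2)·log([dilute]/[conc]) = −(0.0592/2)·log(0.0035/0.52) = +0.064 V.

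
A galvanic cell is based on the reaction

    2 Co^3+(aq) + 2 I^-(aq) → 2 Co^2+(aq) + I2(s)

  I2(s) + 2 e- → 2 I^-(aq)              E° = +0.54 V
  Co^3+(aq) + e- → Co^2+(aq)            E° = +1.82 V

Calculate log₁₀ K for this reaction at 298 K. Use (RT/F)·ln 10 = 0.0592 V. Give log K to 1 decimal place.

log K = 43.2

The Co³⁺/Co²⁺ couple is reduced (cathode); E°cell = +1.82 − (+0.54) = +1.28 V with n = 2.
At equilibrium E = 0, so log K = nE°cell / 0.0592 = (2)(+1.28) / 0.0592 = 43.2.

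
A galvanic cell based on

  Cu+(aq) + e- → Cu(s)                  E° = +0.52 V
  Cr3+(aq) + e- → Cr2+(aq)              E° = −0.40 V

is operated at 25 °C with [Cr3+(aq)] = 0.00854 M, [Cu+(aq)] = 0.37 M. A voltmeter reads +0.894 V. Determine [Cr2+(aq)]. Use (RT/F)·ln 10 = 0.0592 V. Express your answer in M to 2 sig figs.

The Cu⁺/Cu couple has the larger reduction potential, so it is the cathode: E°cell = +0.52 − (−0.40) = +0.92 V and n = 1.
Rearranging E = E° − (0.0592/n)·log Q gives log Q = 1(+0.92 − (+0.894))/0.0592 = 0.439.
Balancing electrons gives Cu+(aq) + Cr2+(aq) → Cu(s) + Cr3+(aq); thus Q = [Cr3+(aq)] / ([Cu+(aq)]·[Cr2+(aq)]).
Substituting the known concentrations and solving, log [Cr2+(aq)] = −2.076 and [Cr2+(aq)] = 0.0084 M.

0.0084 M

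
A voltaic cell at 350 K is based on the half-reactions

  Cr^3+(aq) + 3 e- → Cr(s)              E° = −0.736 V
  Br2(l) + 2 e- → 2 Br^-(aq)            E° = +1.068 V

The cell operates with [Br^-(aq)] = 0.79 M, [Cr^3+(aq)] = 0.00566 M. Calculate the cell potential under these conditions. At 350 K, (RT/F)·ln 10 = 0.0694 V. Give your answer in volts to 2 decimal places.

+1.86 V

Br₂/Br⁻ is reduced (cathode, E° = +1.068 V) and Cr³⁺/Cr is oxidized (anode).
E°cell = E°cat − E°an = +1.068 − (−0.736) = +1.804 V; n = 6.
The balanced reaction is 3 Br2(l) + 2 Cr(s) → 6 Br^-(aq) + 2 Cr^3+(aq), so Q = [Br^-(aq)]^6·[Cr^3+(aq)]^2 = 7.79×10^−6 and log Q = −5.109.
Applying E = E° − (RT ln10/nF)·log Q gives +1.804 − (0.0694/6)(−5.109) = +1.86 V.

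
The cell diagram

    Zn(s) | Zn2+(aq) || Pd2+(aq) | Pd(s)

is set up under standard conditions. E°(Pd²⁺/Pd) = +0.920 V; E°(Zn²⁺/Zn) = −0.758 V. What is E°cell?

+1.678 V

By convention the left-hand electrode in cell notation is the anode (oxidation) and the right-hand electrode is the cathode (reduction).
E°cell = E°(right) − E°(left) = +0.920 − (−0.758) = +1.678 V.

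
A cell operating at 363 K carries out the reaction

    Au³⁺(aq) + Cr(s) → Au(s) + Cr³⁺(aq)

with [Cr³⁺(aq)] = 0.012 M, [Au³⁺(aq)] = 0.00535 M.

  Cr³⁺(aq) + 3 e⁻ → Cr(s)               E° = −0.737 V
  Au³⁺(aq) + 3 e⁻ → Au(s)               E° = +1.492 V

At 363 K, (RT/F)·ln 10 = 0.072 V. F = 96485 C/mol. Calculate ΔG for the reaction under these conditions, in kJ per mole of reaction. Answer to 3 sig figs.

−643 kJ/mol

E°cell = +1.492 − (−0.737) = +2.229 V; the balanced reaction transfers n = 3 electrons.
Q = [Cr³⁺(aq)] / [Au³⁺(aq)] = 2.24, so log Q = 0.351 and E = +2.229 − (0.072/3)(0.351) = +2.2206 V.
ΔG = −nFE = −(3)(96485)(+2.2206) J/mol = −643 kJ/mol.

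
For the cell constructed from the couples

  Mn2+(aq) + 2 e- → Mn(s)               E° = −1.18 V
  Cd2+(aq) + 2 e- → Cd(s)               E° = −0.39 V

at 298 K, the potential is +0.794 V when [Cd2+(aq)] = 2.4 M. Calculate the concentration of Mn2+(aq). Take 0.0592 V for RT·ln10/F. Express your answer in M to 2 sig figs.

1.8 M

With Cd²⁺/Cd at the cathode and Mn²⁺/Mn at the anode, E°cell = −0.39 − (−1.18) = +0.79 V (n = 2).
From the Nernst equation, log Q = n(E° − E)/0.0592 = 2·(+0.79 − (+0.794))/0.0592 = −0.135.
Balancing electrons gives Cd2+(aq) + Mn(s) → Cd(s) + Mn2+(aq); thus Q = [Mn2+(aq)] / [Cd2+(aq)].
Substituting the known concentrations and solving, log [Mn2+(aq)] = 0.245 and [Mn2+(aq)] = 1.8 M.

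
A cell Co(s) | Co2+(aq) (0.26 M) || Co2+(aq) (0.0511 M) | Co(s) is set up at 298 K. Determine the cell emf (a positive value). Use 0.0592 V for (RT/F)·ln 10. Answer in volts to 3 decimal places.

For a concentration cell E°cell = 0, since both electrodes use the same couple.
The compartment with the higher Co2+(aq) concentration (0.26 M) acts as the cathode; ions are reduced there and produced at the dilute (0.0511 M) anode.
With n = 2, Ecell = −(0.0592/2)·log([dilute]/[conc]) = −(0.0592/2)·log(0.0511/0.26) = +0.021 V.

0.021 V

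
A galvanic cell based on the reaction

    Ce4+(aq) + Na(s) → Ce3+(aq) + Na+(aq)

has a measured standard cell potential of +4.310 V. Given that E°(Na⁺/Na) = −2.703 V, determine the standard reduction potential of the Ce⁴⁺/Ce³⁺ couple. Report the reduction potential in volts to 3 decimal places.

+1.607 V

In the reaction as written the Ce⁴⁺/Ce³⁺ couple is reduced (cathode) and Na⁺/Na is oxidized (anode), so E°cell = E°(Ce⁴⁺/Ce³⁺) − E°(Na⁺/Na).
E°(Ce⁴⁺/Ce³⁺) = E°cell + E°(anode) = +4.310 + (−2.703) = +1.607 V.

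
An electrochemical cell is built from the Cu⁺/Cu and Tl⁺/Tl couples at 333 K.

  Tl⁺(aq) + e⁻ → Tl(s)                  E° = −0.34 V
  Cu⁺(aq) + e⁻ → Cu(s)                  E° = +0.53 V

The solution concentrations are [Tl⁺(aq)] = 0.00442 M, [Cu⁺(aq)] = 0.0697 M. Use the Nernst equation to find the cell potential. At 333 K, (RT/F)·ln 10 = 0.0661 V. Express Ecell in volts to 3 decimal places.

The Cu⁺/Cu couple has the more positive E°, so it is the cathode; Tl⁺/Tl is the anode.
E°cell = +0.53 − (−0.34) = +0.87 V, with n = 1 electron transferred.
Balancing gives Cu⁺(aq) + Tl(s) → Cu(s) + Tl⁺(aq); hence Q = [Tl⁺(aq)] / [Cu⁺(aq)] = 0.0634 (log Q = −1.198).
By the Nernst equation, E = +0.87 − (0.0661/1)·(−1.198) = +0.949 V.

+0.949 V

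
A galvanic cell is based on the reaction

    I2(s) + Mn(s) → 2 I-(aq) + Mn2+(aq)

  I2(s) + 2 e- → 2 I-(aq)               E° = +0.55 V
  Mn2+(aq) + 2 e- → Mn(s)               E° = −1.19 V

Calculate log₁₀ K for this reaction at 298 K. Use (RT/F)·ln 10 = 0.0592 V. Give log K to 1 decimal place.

The I₂/I⁻ couple is reduced (cathode); E°cell = +0.55 − (−1.19) = +1.74 V with n = 2.
At equilibrium E = 0, so log K = nE°cell / 0.0592 = (2)(+1.74) / 0.0592 = 58.8.

log K = 58.8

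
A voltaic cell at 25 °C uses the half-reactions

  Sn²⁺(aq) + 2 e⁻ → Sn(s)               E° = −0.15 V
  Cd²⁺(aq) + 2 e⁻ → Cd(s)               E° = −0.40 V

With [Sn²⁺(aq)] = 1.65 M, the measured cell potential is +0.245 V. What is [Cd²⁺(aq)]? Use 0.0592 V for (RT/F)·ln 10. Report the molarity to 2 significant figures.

The Sn²⁺/Sn couple has the larger reduction potential, so it is the cathode: E°cell = −0.15 − (−0.40) = +0.25 V and n = 2.
Since E = E° − (0.0592/n)·log Q, log Q = n(E° − E)/0.0592 = 0.169.
The balanced reaction is Sn²⁺(aq) + Cd(s) → Sn(s) + Cd²⁺(aq), so Q = [Cd²⁺(aq)] / [Sn²⁺(aq)].
Isolating [Cd²⁺(aq)] in Q = 10^{0.169} yields log [Cd²⁺(aq)] = 0.386, i.e. 2.4 M.

2.4 M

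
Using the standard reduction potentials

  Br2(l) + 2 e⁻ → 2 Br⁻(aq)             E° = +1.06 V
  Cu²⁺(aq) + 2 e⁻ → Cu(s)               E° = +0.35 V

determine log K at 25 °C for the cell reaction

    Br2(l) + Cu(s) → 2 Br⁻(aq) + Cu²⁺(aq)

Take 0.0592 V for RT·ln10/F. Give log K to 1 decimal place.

The Br₂/Br⁻ couple is reduced (cathode); E°cell = +1.06 − (+0.35) = +0.71 V with n = 2.
At equilibrium E = 0, so log K = nE°cell / 0.0592 = (2)(+0.71) / 0.0592 = 24.0.

log K = 24.0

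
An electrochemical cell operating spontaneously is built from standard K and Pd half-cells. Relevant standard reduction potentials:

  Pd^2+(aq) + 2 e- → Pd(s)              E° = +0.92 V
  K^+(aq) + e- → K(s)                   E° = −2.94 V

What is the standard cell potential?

+3.86 V

The Pd²⁺/Pd couple has the higher E°, so Pd ion is reduced (cathode) and K is oxidized (anode).
E°cell = E°(cathode) − E°(anode) = +0.92 − (−2.94) = +3.86 V.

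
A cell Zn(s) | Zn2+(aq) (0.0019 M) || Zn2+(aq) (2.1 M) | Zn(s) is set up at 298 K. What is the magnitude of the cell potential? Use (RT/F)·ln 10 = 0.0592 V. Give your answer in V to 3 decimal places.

0.090 V

For a concentration cell E°cell = 0, since both electrodes use the same couple.
The compartment with the higher Zn2+(aq) concentration (2.1 M) acts as the cathode; ions are reduced there and produced at the dilute (0.0019 M) anode.
With n = 2, Ecell = −(0.0592/2)·log([dilute]/[conc]) = −(0.0592/2)·log(0.0019/2.1) = +0.090 V.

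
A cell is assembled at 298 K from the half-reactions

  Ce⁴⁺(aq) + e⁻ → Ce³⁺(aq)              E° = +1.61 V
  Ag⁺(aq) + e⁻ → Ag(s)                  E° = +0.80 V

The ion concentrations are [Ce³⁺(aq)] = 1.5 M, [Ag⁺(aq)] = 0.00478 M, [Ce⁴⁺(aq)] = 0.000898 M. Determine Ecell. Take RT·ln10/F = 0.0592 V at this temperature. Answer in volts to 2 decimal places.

+0.76 V

Since E°(Ce⁴⁺/Ce³⁺) > E°(Ag⁺/Ag), Ce⁴⁺/Ce³⁺ serves as the cathode.
E°cell = +1.61 − (+0.80) = +0.81 V, with n = 1 electron transferred.
The balanced reaction is Ce⁴⁺(aq) + Ag(s) → Ce³⁺(aq) + Ag⁺(aq), so Q = ([Ce³⁺(aq)]·[Ag⁺(aq)]) / [Ce⁴⁺(aq)] = 7.98 and log Q = 0.902.
Applying E = E° − (RT ln10/nF)·log Q gives +0.81 − (0.0592/1)(0.902) = +0.76 V.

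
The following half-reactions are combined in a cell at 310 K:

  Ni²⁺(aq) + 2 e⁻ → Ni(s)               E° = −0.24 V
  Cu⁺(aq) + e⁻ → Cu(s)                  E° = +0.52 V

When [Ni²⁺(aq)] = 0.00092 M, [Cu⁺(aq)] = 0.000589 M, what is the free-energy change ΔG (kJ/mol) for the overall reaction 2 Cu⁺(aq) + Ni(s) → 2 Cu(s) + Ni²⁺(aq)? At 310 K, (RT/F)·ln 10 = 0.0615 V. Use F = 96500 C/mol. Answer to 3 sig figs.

−126 kJ/mol

The standard cell potential is +0.52 − (−0.24) = +0.76 V, with n = 2 electrons in the balanced equation.
Q = [Ni²⁺(aq)] / [Cu⁺(aq)]^2 = 2.65×10^3, so log Q = 3.424 and E = +0.76 − (0.0615/2)(3.424) = +0.6547 V.
ΔG = −nFE = −(2)(96500)(+0.6547) J/mol = −126 kJ/mol.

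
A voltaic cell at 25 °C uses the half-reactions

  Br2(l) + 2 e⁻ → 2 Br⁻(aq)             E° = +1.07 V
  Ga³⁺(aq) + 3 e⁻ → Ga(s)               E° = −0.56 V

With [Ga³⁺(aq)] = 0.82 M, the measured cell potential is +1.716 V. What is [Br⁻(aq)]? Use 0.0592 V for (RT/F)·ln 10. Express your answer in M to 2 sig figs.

0.038 M

With Br₂/Br⁻ at the cathode and Ga³⁺/Ga at the anode, E°cell = +1.07 − (−0.56) = +1.63 V (n = 6).
From the Nernst equation, log Q = n(E° − E)/0.0592 = 6·(+1.63 − (+1.716))/0.0592 = −8.716.
The balanced reaction is 3 Br2(l) + 2 Ga(s) → 6 Br⁻(aq) + 2 Ga³⁺(aq), so Q = [Br⁻(aq)]^6·[Ga³⁺(aq)]^2.
Isolating [Br⁻(aq)] in Q = 10^{−8.716} yields log [Br⁻(aq)] = −1.424, i.e. 0.038 M.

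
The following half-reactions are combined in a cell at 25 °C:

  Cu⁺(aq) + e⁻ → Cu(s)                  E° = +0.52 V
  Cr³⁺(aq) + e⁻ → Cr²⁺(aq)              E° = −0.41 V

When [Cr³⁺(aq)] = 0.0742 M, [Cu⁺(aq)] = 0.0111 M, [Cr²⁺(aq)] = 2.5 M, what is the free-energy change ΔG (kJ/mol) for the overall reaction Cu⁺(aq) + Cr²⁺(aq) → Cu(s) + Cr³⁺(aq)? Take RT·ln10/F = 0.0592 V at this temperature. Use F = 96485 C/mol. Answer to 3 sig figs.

With Cu⁺/Cu reduced at the cathode, E°cell = +0.52 − (−0.41) = +0.93 V and n = 1.
Q = [Cr³⁺(aq)] / ([Cu⁺(aq)]·[Cr²⁺(aq)]) = 2.67, so log Q = 0.427 and E = +0.93 − (0.0592/1)(0.427) = +0.9047 V.
Then ΔG = −nFE = −1 × 96485 × +0.9047 J/mol = −87.3 kJ/mol.

−87.3 kJ/mol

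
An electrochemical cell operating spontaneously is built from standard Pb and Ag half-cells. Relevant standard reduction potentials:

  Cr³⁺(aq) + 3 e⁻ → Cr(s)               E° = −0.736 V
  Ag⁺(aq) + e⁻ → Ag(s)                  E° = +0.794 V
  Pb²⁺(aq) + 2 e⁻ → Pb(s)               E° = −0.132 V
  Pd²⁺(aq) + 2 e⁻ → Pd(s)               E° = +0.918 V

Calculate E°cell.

The Ag⁺/Ag couple has the higher E°, so Ag ion is reduced (cathode) and Pb is oxidized (anode).
E°cell = E°(cathode) − E°(anode) = +0.794 − (−0.132) = +0.926 V.

+0.926 V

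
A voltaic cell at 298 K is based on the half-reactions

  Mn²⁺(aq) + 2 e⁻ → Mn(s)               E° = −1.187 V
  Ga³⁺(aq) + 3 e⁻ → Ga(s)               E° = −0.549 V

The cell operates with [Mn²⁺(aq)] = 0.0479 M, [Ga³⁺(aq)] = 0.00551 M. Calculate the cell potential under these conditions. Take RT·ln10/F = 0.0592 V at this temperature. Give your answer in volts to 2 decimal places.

Ga³⁺/Ga is reduced (cathode, E° = −0.549 V) and Mn²⁺/Mn is oxidized (anode).
E°cell = −0.549 − (−1.187) = +0.638 V, with n = 6 electrons transferred.
Balancing gives 2 Ga³⁺(aq) + 3 Mn(s) → 2 Ga(s) + 3 Mn²⁺(aq); hence Q = [Mn²⁺(aq)]^3 / [Ga³⁺(aq)]^2 = 3.62 (log Q = 0.559).
By the Nernst equation, E = +0.638 − (0.0592/6)·(0.559) = +0.63 V.

+0.63 V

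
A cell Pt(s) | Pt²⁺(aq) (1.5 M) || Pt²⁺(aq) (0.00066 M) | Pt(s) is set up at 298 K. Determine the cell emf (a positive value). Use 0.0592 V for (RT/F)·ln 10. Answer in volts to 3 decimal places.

For a concentration cell E°cell = 0, since both electrodes use the same couple.
The compartment with the higher Pt²⁺(aq) concentration (1.5 M) acts as the cathode; ions are reduced there and produced at the dilute (0.00066 M) anode.
With n = 2, Ecell = −(0.0592/2)·log([dilute]/[conc]) = −(0.0592/2)·log(0.00066/1.5) = +0.099 V.

0.099 V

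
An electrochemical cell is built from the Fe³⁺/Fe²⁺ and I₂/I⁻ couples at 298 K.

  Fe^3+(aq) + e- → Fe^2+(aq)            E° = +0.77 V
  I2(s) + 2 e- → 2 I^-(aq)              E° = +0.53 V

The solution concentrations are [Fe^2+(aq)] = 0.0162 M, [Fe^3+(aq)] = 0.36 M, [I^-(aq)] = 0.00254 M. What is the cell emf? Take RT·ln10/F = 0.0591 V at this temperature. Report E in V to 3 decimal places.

Since E°(Fe³⁺/Fe²⁺) > E°(I₂/I⁻), Fe³⁺/Fe²⁺ serves as the cathode.
E°cell = E°cat − E°an = +0.77 − (+0.53) = +0.24 V; n = 2.
Balancing gives 2 Fe^3+(aq) + 2 I^-(aq) → 2 Fe^2+(aq) + I2(s); hence Q = [Fe^2+(aq)]^2 / ([Fe^3+(aq)]^2·[I^-(aq)]^2) = 314 (log Q = 2.497).
By the Nernst equation, E = +0.24 − (0.0591/2)·(2.497) = +0.166 V.

+0.166 V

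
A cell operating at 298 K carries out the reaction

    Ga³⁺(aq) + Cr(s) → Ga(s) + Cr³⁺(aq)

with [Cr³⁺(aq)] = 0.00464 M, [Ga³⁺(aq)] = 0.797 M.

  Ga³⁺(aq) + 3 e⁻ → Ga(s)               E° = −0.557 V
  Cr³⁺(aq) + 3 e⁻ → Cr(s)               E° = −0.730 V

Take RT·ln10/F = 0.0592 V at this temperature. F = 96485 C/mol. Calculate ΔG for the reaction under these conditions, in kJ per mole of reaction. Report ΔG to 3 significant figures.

−62.8 kJ/mol

With Ga³⁺/Ga reduced at the cathode, E°cell = −0.557 − (−0.730) = +0.173 V and n = 3.
Q = [Cr³⁺(aq)] / [Ga³⁺(aq)] = 0.00582, so log Q = −2.235 and E = +0.173 − (0.0592/3)(−2.235) = +0.2171 V.
Finally ΔG = −nFE = −(3)(96485 C/mol)(+0.2171 V) = −62.8 kJ/mol.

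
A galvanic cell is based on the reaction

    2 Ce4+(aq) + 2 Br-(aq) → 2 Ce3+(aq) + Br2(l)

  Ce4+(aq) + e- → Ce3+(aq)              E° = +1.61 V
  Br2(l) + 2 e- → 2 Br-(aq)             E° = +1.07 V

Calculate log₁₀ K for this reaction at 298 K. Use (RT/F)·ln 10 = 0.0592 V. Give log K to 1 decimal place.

The Ce⁴⁺/Ce³⁺ couple is reduced (cathode); E°cell = +1.61 − (+1.07) = +0.54 V with n = 2.
At equilibrium E = 0, so log K = nE°cell / 0.0592 = (2)(+0.54) / 0.0592 = 18.2.

log K = 18.2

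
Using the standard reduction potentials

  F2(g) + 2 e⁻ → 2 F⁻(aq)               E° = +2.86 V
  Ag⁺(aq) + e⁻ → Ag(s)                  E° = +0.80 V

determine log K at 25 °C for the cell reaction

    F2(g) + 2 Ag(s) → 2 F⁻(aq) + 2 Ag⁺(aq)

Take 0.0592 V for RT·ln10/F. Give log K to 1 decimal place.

log K = 69.6

The F₂/F⁻ couple is reduced (cathode); E°cell = +2.86 − (+0.80) = +2.06 V with n = 2.
At equilibrium E = 0, so log K = nE°cell / 0.0592 = (2)(+2.06) / 0.0592 = 69.6.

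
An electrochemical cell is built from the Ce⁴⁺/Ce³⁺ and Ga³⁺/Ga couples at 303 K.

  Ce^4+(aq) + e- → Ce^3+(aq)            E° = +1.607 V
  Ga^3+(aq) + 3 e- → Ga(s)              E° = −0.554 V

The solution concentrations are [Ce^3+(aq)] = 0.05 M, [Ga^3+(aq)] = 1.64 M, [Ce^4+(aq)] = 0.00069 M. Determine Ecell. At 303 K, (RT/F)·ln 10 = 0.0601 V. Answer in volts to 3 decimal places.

+2.045 V

Ce⁴⁺/Ce³⁺ is reduced (cathode, E° = +1.607 V) and Ga³⁺/Ga is oxidized (anode).
E°cell = +1.607 − (−0.554) = +2.161 V, with n = 3 electrons transferred.
For the overall reaction 3 Ce^4+(aq) + Ga(s) → 3 Ce^3+(aq) + Ga^3+(aq), Q = ([Ce^3+(aq)]^3·[Ga^3+(aq)]) / [Ce^4+(aq)]^3 = 6.24×10^5, giving log Q = 5.795.
E = E° − (0.0601/n)·log Q = +2.161 − (0.0601/3)(5.795) = +2.045 V.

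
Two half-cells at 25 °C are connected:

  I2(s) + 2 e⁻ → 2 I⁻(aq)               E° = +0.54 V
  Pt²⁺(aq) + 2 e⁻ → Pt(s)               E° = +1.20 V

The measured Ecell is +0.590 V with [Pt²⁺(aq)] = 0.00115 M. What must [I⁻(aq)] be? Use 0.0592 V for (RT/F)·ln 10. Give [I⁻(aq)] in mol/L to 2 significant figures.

1.9 M

With Pt²⁺/Pt at the cathode and I₂/I⁻ at the anode, E°cell = +1.20 − (+0.54) = +0.66 V (n = 2).
From the Nernst equation, log Q = n(E° − E)/0.0592 = 2·(+0.66 − (+0.590))/0.0592 = 2.365.
For Pt²⁺(aq) + 2 I⁻(aq) → Pt(s) + I2(s), the reaction quotient is Q = 1 / ([Pt²⁺(aq)]·[I⁻(aq)]^2).
Solving for the unknown gives log [I⁻(aq)] = 0.287, so [I⁻(aq)] ≈ 1.9 M.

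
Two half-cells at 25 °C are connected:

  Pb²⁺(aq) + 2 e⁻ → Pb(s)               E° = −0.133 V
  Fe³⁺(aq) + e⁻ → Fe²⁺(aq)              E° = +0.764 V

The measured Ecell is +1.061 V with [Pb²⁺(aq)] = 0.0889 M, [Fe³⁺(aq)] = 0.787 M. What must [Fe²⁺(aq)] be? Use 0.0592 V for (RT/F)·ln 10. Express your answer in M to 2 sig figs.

With Fe³⁺/Fe²⁺ at the cathode and Pb²⁺/Pb at the anode, E°cell = +0.764 − (−0.133) = +0.897 V (n = 2).
Since E = E° − (0.0592/n)·log Q, log Q = n(E° − E)/0.0592 = −5.541.
For 2 Fe³⁺(aq) + Pb(s) → 2 Fe²⁺(aq) + Pb²⁺(aq), the reaction quotient is Q = ([Fe²⁺(aq)]^2·[Pb²⁺(aq)]) / [Fe³⁺(aq)]^2.
Solving for the unknown gives log [Fe²⁺(aq)] = −2.349, so [Fe²⁺(aq)] ≈ 0.0045 M.

0.0045 M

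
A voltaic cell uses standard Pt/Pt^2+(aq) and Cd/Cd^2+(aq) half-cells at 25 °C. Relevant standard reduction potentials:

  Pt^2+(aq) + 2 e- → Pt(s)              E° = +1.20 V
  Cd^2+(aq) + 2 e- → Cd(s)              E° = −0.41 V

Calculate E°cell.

+1.61 V

Of the two couples in this cell, the one with the more positive reduction potential is reduced at the cathode: here that is Pt²⁺/Pt (+1.20 V); Cd²⁺/Cd (−0.41 V) is the anode.
E°cell = E°(cathode) − E°(anode) = +1.20 − (−0.41) = +1.61 V.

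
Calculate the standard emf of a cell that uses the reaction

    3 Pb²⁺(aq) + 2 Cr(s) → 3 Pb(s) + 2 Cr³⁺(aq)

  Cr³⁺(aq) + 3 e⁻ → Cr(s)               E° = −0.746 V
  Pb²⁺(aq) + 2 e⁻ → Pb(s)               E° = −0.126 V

Pb²⁺(aq) gains electrons, so the Pb²⁺/Pb couple is the cathode; the Cr³⁺/Cr couple is the anode.
E°cell = E°(cathode) − E°(anode) = −0.126 − (−0.746) = +0.620 V.

+0.620 V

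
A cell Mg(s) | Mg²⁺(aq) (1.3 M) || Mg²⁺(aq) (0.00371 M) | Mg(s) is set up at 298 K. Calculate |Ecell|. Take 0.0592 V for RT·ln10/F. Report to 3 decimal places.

0.075 V

For a concentration cell E°cell = 0, since both electrodes use the same couple.
The compartment with the higher Mg²⁺(aq) concentration (1.3 M) acts as the cathode; ions are reduced there and produced at the dilute (0.00371 M) anode.
With n = 2, Ecell = −(0.0592/2)·log([dilute]/[conc]) = −(0.0592/2)·log(0.00371/1.3) = +0.075 V.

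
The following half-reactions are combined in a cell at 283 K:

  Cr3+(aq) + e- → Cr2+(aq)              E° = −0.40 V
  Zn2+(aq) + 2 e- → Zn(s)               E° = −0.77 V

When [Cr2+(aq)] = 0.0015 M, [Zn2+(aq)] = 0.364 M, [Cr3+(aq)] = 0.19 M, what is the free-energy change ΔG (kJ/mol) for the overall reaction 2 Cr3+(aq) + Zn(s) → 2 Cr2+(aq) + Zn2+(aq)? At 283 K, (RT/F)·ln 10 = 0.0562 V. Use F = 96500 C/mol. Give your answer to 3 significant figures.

−96.6 kJ/mol

With Cr³⁺/Cr²⁺ reduced at the cathode, E°cell = −0.40 − (−0.77) = +0.37 V and n = 2.
Q = ([Cr2+(aq)]^2·[Zn2+(aq)]) / [Cr3+(aq)]^2 = 2.27×10^−5, so log Q = −4.644 and E = +0.37 − (0.0562/2)(−4.644) = +0.5005 V.
ΔG = −nFE = −(2)(96500)(+0.5005) J/mol = −96.6 kJ/mol.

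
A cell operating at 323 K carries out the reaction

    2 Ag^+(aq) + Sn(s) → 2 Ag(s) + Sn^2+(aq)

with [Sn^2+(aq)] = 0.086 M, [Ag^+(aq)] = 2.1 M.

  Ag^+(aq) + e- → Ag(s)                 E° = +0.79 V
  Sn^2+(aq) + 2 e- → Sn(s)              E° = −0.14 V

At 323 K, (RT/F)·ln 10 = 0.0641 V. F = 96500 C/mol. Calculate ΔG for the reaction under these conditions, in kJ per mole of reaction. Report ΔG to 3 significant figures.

−190 kJ/mol

E°cell = +0.79 − (−0.14) = +0.93 V; the balanced reaction transfers n = 2 electrons.
Here Q = [Sn^2+(aq)] / [Ag^+(aq)]^2 = 0.0195 (log Q = −1.710), giving E = +0.93 − (0.0641/2)·(−1.710) = +0.9848 V.
Finally ΔG = −nFE = −(2)(96500 C/mol)(+0.9848 V) = −190 kJ/mol.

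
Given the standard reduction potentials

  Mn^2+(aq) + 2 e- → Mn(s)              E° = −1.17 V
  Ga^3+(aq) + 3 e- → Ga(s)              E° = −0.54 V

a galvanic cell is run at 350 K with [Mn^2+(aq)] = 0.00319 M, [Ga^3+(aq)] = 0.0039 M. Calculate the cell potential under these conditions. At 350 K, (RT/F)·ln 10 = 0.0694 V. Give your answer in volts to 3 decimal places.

+0.661 V

Since E°(Ga³⁺/Ga) > E°(Mn²⁺/Mn), Ga³⁺/Ga serves as the cathode.
E°cell = E°cat − E°an = −0.54 − (−1.17) = +0.63 V; n = 6.
For the overall reaction 2 Ga^3+(aq) + 3 Mn(s) → 2 Ga(s) + 3 Mn^2+(aq), Q = [Mn^2+(aq)]^3 / [Ga^3+(aq)]^2 = 0.00213, giving log Q = −2.671.
Applying E = E° − (RT ln10/nF)·log Q gives +0.63 − (0.0694/6)(−2.671) = +0.661 V.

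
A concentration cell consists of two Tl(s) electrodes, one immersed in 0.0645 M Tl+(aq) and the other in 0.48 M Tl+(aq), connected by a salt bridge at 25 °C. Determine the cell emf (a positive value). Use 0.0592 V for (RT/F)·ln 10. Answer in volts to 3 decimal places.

0.052 V

For a concentration cell E°cell = 0, since both electrodes use the same couple.
The compartment with the higher Tl+(aq) concentration (0.48 M) acts as the cathode; ions are reduced there and produced at the dilute (0.0645 M) anode.
With n = 1, Ecell = −(0.0592/1)·log([dilute]/[conc]) = −(0.0592/1)·log(0.0645/0.48) = +0.052 V.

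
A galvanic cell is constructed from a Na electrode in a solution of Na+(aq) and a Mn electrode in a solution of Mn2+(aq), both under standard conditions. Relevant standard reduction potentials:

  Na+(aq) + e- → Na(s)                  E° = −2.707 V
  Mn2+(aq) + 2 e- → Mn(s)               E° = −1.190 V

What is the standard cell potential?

Of the two couples in this cell, the one with the more positive reduction potential is reduced at the cathode: here that is Mn²⁺/Mn (−1.190 V); Na⁺/Na (−2.707 V) is the anode.
E°cell = E°(cathode) − E°(anode) = −1.190 − (−2.707) = +1.517 V.

+1.517 V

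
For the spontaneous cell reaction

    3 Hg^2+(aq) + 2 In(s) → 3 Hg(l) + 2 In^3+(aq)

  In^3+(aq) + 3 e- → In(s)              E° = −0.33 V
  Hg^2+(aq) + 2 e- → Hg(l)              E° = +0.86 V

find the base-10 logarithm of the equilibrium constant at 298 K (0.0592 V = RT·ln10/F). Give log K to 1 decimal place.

log K = 120.6

The Hg²⁺/Hg couple is reduced (cathode); E°cell = +0.86 − (−0.33) = +1.19 V with n = 6.
At equilibrium E = 0, so log K = nE°cell / 0.0592 = (6)(+1.19) / 0.0592 = 120.6.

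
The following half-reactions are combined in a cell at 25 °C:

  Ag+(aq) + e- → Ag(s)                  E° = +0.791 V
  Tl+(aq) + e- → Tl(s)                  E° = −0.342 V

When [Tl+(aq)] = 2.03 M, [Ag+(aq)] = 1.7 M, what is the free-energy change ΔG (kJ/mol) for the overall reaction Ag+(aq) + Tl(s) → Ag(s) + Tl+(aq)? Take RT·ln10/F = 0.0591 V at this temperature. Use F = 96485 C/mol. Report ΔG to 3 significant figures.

−109 kJ/mol

E°cell = +0.791 − (−0.342) = +1.133 V; the balanced reaction transfers n = 1 electron.
The reaction quotient is [Tl+(aq)] / [Ag+(aq)] = 1.19; by Nernst, E = +1.133 − (0.0591/1)(0.077) = +1.1284 V.
Then ΔG = −nFE = −1 × 96485 × +1.1284 J/mol = −109 kJ/mol.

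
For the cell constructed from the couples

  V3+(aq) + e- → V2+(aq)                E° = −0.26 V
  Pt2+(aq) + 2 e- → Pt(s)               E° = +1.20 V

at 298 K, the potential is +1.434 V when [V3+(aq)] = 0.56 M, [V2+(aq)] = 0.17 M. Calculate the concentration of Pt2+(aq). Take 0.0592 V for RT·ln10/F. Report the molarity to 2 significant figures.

With Pt²⁺/Pt at the cathode and V³⁺/V²⁺ at the anode, E°cell = +1.20 − (−0.26) = +1.46 V (n = 2).
From the Nernst equation, log Q = n(E° − E)/0.0592 = 2·(+1.46 − (+1.434))/0.0592 = 0.878.
The balanced reaction is Pt2+(aq) + 2 V2+(aq) → Pt(s) + 2 V3+(aq), so Q = [V3+(aq)]^2 / ([Pt2+(aq)]·[V2+(aq)]^2).
Solving for the unknown gives log [Pt2+(aq)] = 0.157, so [Pt2+(aq)] ≈ 1.4 M.

1.4 M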